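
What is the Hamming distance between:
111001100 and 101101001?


XOR: 010100101
Count of 1s: 4

4


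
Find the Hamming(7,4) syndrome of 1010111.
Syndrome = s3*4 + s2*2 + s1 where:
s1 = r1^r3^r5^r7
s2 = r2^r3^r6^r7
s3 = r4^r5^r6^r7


s1=0, s2=1, s3=1

Syndrome = 6 (error at position 6)


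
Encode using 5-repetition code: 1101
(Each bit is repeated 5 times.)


Each bit -> 5 copies

11111111110000011111


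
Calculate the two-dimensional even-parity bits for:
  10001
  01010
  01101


Row parities: 001
Column parities: 10110

Row P: 001, Col P: 10110, Corner: 1


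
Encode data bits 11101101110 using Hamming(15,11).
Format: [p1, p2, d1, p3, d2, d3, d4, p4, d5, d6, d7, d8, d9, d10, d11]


Parity bits: p1=0, p2=0, p3=1, p4=1

001111011101110


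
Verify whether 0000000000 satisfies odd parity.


Number of 1s: 0

No, parity error (0 ones)


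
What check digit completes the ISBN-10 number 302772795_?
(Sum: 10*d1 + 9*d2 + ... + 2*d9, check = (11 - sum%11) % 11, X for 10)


Weighted sum: 212
212 mod 11 = 3

Check digit: 8


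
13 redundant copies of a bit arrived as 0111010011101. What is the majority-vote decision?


Ones: 8 out of 13
Threshold: 7

1 (8/13 voted 1)


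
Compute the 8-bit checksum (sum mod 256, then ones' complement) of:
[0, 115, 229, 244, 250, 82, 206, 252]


Sum = 1378 mod 256 = 98
Complement = 157

157


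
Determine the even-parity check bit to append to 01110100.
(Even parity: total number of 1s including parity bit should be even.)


Number of 1s in data: 4
Parity bit: 0

0


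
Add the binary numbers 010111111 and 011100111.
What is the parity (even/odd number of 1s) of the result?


010111111 = 191
011100111 = 231
Sum = 422 = 110100110
1s count = 5

odd parity (5 ones in 110100110)


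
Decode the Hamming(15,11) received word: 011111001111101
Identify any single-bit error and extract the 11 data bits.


Syndrome = 0: no error detected

Data: 11101111101 (no errors)


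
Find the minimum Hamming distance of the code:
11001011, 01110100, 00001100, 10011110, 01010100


Comparing all pairs, minimum distance: 1
Can detect 0 errors, correct 0 errors

1


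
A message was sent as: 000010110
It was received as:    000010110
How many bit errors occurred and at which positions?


XOR: 000000000

0 errors (received matches sent)


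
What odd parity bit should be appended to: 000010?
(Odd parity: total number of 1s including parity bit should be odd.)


Number of 1s in data: 1
Parity bit: 0

0


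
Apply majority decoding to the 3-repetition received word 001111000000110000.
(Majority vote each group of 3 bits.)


Groups: 001, 111, 000, 000, 110, 000
Majority votes: 010010

010010


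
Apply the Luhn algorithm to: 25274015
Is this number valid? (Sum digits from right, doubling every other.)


Luhn sum = 35
35 mod 10 = 5

Invalid (Luhn sum mod 10 = 5)


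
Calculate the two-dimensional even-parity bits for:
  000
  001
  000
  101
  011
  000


Row parities: 010000
Column parities: 111

Row P: 010000, Col P: 111, Corner: 1


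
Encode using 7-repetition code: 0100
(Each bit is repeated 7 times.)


Each bit -> 7 copies

0000000111111100000000000000


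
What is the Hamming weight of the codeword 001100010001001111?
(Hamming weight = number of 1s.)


Counting 1s in 001100010001001111

8


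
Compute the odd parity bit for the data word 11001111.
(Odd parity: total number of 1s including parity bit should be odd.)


Number of 1s in data: 6
Parity bit: 1

1


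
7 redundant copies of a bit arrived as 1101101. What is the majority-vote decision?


Ones: 5 out of 7
Threshold: 4

1 (5/7 voted 1)


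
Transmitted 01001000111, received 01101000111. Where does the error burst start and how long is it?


XOR: 00100000000

Burst at position 2, length 1


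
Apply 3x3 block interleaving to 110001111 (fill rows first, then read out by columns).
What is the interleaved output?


Matrix:
  110
  001
  111
Read columns: 101101011

101101011


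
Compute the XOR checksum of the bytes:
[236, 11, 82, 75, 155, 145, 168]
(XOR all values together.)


XOR chain: 236 ^ 11 ^ 82 ^ 75 ^ 155 ^ 145 ^ 168 = 92

92


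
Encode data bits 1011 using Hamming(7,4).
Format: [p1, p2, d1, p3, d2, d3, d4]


Parity bits: p1=0, p2=1, p3=0

0110011


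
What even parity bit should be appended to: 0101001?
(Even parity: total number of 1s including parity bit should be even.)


Number of 1s in data: 3
Parity bit: 1

1


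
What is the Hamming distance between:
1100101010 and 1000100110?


XOR: 0100001100
Count of 1s: 3

3


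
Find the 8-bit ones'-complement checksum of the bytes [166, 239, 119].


Sum = 524 mod 256 = 12
Complement = 243

243


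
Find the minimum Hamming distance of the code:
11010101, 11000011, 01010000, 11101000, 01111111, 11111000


Comparing all pairs, minimum distance: 1
Can detect 0 errors, correct 0 errors

1


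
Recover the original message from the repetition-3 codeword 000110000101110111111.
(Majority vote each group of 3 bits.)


Groups: 000, 110, 000, 101, 110, 111, 111
Majority votes: 0101111

0101111


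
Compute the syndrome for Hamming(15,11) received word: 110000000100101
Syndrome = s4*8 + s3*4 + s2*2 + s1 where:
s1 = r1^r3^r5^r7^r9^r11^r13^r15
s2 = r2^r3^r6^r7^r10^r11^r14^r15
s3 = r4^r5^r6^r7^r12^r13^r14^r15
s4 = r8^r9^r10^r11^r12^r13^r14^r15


s1=1, s2=1, s3=0, s4=1

Syndrome = 11 (error at position 11)


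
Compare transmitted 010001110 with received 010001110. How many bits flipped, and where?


XOR: 000000000

0 errors (received matches sent)


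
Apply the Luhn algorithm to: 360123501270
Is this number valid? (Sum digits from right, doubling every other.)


Luhn sum = 30
30 mod 10 = 0

Valid (Luhn sum mod 10 = 0)


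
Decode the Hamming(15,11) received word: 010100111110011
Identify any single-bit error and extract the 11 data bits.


Syndrome = 0: no error detected

Data: 00011110011 (no errors)


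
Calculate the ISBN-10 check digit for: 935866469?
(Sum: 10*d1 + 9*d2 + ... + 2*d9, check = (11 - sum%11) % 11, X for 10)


Weighted sum: 331
331 mod 11 = 1

Check digit: X


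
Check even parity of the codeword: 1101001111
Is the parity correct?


Number of 1s: 7

No, parity error (7 ones)


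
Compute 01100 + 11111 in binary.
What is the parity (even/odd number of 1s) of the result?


01100 = 12
11111 = 31
Sum = 43 = 101011
1s count = 4

even parity (4 ones in 101011)


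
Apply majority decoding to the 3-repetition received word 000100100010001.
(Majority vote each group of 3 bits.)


Groups: 000, 100, 100, 010, 001
Majority votes: 00000

00000


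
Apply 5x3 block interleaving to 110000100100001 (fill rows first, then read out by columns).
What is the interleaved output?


Matrix:
  110
  000
  100
  100
  001
Read columns: 101101000000001

101101000000001


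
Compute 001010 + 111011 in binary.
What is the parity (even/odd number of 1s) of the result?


001010 = 10
111011 = 59
Sum = 69 = 1000101
1s count = 3

odd parity (3 ones in 1000101)


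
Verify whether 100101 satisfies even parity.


Number of 1s: 3

No, parity error (3 ones)


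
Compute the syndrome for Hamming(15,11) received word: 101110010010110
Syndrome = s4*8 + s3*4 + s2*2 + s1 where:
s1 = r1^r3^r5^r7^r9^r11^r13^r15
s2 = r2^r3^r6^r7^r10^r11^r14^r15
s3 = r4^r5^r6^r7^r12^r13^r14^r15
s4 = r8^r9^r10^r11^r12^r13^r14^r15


s1=1, s2=1, s3=0, s4=0

Syndrome = 3 (error at position 3)


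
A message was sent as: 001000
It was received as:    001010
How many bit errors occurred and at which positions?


XOR: 000010

1 error(s) at position(s): 4


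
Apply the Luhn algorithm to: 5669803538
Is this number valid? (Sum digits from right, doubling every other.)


Luhn sum = 51
51 mod 10 = 1

Invalid (Luhn sum mod 10 = 1)


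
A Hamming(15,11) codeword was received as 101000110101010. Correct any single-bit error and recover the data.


Syndrome = 5: error at position 5

Data: 11010101010 (corrected bit 5)


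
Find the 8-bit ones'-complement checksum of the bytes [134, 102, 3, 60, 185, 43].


Sum = 527 mod 256 = 15
Complement = 240

240


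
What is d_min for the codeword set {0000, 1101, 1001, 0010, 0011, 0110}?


Comparing all pairs, minimum distance: 1
Can detect 0 errors, correct 0 errors

1


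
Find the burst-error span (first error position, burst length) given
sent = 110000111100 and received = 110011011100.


XOR: 000011100000

Burst at position 4, length 3


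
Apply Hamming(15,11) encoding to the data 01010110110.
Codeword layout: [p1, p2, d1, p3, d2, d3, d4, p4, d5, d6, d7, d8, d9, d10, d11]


Parity bits: p1=0, p2=0, p3=0, p4=0

000010100110110


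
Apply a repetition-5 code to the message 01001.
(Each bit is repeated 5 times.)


Each bit -> 5 copies

0000011111000000000011111


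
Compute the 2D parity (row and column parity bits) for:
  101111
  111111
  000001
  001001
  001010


Row parities: 10100
Column parities: 010010

Row P: 10100, Col P: 010010, Corner: 0


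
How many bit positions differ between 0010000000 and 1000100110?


XOR: 1010100110
Count of 1s: 5

5


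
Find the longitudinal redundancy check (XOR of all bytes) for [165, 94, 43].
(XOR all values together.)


XOR chain: 165 ^ 94 ^ 43 = 208

208


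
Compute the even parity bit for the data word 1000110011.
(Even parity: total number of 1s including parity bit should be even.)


Number of 1s in data: 5
Parity bit: 1

1


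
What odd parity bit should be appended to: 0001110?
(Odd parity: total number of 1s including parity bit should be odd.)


Number of 1s in data: 3
Parity bit: 0

0


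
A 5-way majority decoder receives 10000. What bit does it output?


Ones: 1 out of 5
Threshold: 3

0 (1/5 voted 1)


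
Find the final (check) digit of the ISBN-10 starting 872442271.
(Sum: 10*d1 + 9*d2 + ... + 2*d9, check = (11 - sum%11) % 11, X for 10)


Weighted sum: 252
252 mod 11 = 10

Check digit: 1


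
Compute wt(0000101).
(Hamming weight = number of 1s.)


Counting 1s in 0000101

2


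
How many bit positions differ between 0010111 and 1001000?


XOR: 1011111
Count of 1s: 6

6


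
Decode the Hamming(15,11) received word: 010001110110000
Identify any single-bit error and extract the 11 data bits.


Syndrome = 10: error at position 10

Data: 00110010000 (corrected bit 10)


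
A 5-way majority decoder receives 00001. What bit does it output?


Ones: 1 out of 5
Threshold: 3

0 (1/5 voted 1)


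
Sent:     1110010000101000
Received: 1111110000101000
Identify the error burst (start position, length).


XOR: 0001100000000000

Burst at position 3, length 2


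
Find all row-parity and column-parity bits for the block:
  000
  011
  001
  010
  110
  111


Row parities: 001101
Column parities: 001

Row P: 001101, Col P: 001, Corner: 1


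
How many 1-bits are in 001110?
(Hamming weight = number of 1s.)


Counting 1s in 001110

3


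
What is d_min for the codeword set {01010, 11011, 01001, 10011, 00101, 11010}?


Comparing all pairs, minimum distance: 1
Can detect 0 errors, correct 0 errors

1


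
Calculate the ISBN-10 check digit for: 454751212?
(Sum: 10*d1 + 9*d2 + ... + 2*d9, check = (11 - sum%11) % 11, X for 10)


Weighted sum: 216
216 mod 11 = 7

Check digit: 4


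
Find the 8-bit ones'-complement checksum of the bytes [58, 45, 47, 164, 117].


Sum = 431 mod 256 = 175
Complement = 80

80


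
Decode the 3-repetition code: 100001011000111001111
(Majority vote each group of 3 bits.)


Groups: 100, 001, 011, 000, 111, 001, 111
Majority votes: 0010101

0010101


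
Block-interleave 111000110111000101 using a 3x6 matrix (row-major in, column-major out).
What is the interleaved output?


Matrix:
  111000
  110111
  000101
Read columns: 110110100011010011

110110100011010011


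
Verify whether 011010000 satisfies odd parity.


Number of 1s: 3

Yes, parity is correct (3 ones)


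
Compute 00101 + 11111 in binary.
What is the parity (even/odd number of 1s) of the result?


00101 = 5
11111 = 31
Sum = 36 = 100100
1s count = 2

even parity (2 ones in 100100)


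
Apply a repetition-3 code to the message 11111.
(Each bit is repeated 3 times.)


Each bit -> 3 copies

111111111111111


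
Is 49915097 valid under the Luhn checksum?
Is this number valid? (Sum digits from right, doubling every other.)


Luhn sum = 44
44 mod 10 = 4

Invalid (Luhn sum mod 10 = 4)


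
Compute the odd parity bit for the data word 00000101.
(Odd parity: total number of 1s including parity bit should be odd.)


Number of 1s in data: 2
Parity bit: 1

1


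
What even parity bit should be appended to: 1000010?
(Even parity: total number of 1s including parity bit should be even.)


Number of 1s in data: 2
Parity bit: 0

0


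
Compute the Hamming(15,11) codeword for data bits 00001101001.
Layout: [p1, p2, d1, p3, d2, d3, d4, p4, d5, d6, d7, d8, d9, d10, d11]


Parity bits: p1=0, p2=0, p3=0, p4=0

000000001101001


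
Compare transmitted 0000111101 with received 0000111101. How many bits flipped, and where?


XOR: 0000000000

0 errors (received matches sent)


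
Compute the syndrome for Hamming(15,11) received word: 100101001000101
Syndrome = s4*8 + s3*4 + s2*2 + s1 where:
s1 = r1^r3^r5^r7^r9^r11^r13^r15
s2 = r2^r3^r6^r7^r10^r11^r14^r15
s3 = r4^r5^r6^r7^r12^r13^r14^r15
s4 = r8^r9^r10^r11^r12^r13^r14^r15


s1=0, s2=0, s3=0, s4=1

Syndrome = 8 (error at position 8)


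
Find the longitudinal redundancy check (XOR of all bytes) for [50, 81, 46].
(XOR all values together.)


XOR chain: 50 ^ 81 ^ 46 = 77

77


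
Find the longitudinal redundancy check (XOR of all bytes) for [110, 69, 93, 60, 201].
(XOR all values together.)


XOR chain: 110 ^ 69 ^ 93 ^ 60 ^ 201 = 131

131


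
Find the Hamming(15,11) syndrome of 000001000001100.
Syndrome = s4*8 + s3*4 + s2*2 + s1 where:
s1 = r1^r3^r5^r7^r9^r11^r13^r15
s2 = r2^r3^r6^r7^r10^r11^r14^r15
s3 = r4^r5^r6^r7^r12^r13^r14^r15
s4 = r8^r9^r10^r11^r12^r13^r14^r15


s1=1, s2=1, s3=1, s4=0

Syndrome = 7 (error at position 7)


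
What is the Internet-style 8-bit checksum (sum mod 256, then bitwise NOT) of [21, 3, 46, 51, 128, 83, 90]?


Sum = 422 mod 256 = 166
Complement = 89

89


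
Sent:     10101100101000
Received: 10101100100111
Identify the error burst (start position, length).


XOR: 00000000001111

Burst at position 10, length 4


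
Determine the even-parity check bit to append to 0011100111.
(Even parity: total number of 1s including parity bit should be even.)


Number of 1s in data: 6
Parity bit: 0

0


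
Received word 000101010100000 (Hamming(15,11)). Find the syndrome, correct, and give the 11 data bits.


Syndrome = 0: no error detected

Data: 00100100000 (no errors)


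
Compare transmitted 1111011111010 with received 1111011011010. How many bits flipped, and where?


XOR: 0000000100000

1 error(s) at position(s): 7


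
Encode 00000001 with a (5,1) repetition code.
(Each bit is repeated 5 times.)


Each bit -> 5 copies

0000000000000000000000000000000000011111


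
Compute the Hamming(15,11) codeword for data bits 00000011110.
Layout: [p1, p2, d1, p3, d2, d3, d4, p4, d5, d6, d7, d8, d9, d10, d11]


Parity bits: p1=0, p2=0, p3=1, p4=0

000100000011110


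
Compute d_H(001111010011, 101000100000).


XOR: 100111110011
Count of 1s: 8

8


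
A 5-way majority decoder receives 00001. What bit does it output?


Ones: 1 out of 5
Threshold: 3

0 (1/5 voted 1)


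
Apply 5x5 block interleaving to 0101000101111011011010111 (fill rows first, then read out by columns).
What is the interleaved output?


Matrix:
  01010
  00101
  11101
  10110
  10111
Read columns: 0011110100011111001101101

0011110100011111001101101


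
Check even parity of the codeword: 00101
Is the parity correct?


Number of 1s: 2

Yes, parity is correct (2 ones)


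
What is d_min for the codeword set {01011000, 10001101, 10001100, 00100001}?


Comparing all pairs, minimum distance: 1
Can detect 0 errors, correct 0 errors

1


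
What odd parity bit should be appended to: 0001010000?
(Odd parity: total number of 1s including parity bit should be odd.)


Number of 1s in data: 2
Parity bit: 1

1


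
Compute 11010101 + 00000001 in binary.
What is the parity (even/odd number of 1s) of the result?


11010101 = 213
00000001 = 1
Sum = 214 = 11010110
1s count = 5

odd parity (5 ones in 11010110)


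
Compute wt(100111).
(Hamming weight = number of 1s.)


Counting 1s in 100111

4


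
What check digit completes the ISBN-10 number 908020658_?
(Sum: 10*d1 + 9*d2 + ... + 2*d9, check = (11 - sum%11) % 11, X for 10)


Weighted sum: 221
221 mod 11 = 1

Check digit: X


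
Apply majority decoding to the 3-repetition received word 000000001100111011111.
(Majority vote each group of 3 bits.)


Groups: 000, 000, 001, 100, 111, 011, 111
Majority votes: 0000111

0000111


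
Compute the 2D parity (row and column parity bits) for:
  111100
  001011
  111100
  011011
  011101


Row parities: 01000
Column parities: 001101

Row P: 01000, Col P: 001101, Corner: 1


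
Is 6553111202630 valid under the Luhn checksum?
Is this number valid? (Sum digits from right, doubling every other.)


Luhn sum = 42
42 mod 10 = 2

Invalid (Luhn sum mod 10 = 2)


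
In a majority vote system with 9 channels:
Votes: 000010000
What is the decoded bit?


Ones: 1 out of 9
Threshold: 5

0 (1/9 voted 1)


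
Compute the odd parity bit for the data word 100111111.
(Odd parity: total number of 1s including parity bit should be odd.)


Number of 1s in data: 7
Parity bit: 0

0


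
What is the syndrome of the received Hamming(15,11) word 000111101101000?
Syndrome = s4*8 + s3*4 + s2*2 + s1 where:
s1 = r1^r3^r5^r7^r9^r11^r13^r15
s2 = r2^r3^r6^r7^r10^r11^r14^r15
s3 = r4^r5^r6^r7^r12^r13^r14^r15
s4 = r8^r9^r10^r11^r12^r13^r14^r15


s1=1, s2=1, s3=1, s4=1

Syndrome = 15 (error at position 15)


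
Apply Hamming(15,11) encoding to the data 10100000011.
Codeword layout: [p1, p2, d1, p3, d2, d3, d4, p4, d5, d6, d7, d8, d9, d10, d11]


Parity bits: p1=0, p2=0, p3=1, p4=0

001101000000011


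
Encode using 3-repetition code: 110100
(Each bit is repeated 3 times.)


Each bit -> 3 copies

111111000111000000


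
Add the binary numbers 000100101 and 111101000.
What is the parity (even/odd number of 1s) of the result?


000100101 = 37
111101000 = 488
Sum = 525 = 1000001101
1s count = 4

even parity (4 ones in 1000001101)


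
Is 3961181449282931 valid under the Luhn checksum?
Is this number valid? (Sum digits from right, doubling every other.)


Luhn sum = 84
84 mod 10 = 4

Invalid (Luhn sum mod 10 = 4)


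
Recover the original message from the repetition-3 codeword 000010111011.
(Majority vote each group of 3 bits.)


Groups: 000, 010, 111, 011
Majority votes: 0011

0011


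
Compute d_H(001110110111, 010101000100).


XOR: 011011110011
Count of 1s: 8

8


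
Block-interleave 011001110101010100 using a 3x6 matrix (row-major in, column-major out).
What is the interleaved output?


Matrix:
  011001
  110101
  010100
Read columns: 010111100011000110

010111100011000110


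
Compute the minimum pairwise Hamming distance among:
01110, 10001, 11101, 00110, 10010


Comparing all pairs, minimum distance: 1
Can detect 0 errors, correct 0 errors

1


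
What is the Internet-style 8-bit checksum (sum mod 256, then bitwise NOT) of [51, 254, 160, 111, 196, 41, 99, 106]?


Sum = 1018 mod 256 = 250
Complement = 5

5


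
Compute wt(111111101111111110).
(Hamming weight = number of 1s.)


Counting 1s in 111111101111111110

16


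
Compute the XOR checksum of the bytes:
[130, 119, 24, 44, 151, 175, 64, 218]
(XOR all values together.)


XOR chain: 130 ^ 119 ^ 24 ^ 44 ^ 151 ^ 175 ^ 64 ^ 218 = 99

99


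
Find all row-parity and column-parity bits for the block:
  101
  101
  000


Row parities: 000
Column parities: 000

Row P: 000, Col P: 000, Corner: 0


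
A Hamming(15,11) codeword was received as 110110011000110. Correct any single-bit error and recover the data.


Syndrome = 0: no error detected

Data: 01001000110 (no errors)


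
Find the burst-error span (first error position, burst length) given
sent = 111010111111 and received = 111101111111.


XOR: 000111000000

Burst at position 3, length 3


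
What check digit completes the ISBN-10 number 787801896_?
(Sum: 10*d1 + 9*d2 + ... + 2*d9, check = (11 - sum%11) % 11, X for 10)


Weighted sum: 330
330 mod 11 = 0

Check digit: 0


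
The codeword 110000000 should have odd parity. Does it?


Number of 1s: 2

No, parity error (2 ones)


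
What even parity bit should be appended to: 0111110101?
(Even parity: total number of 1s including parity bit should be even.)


Number of 1s in data: 7
Parity bit: 1

1


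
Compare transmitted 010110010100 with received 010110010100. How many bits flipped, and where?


XOR: 000000000000

0 errors (received matches sent)


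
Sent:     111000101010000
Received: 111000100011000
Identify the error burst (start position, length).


XOR: 000000001001000

Burst at position 8, length 4


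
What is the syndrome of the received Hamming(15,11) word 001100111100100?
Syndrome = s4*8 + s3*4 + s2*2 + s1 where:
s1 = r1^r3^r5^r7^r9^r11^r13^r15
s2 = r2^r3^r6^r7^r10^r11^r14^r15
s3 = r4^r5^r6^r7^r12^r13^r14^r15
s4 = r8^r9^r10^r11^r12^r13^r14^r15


s1=0, s2=1, s3=1, s4=0

Syndrome = 6 (error at position 6)


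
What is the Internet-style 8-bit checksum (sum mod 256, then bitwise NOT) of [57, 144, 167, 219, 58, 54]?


Sum = 699 mod 256 = 187
Complement = 68

68


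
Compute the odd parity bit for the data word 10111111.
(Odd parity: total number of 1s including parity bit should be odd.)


Number of 1s in data: 7
Parity bit: 0

0


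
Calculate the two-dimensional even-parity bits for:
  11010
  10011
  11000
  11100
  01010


Row parities: 11010
Column parities: 00111

Row P: 11010, Col P: 00111, Corner: 1


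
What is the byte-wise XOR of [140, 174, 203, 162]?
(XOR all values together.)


XOR chain: 140 ^ 174 ^ 203 ^ 162 = 75

75


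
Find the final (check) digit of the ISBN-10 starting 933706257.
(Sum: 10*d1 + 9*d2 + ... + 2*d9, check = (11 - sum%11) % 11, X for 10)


Weighted sum: 257
257 mod 11 = 4

Check digit: 7


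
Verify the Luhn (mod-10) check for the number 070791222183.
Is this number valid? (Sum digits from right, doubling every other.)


Luhn sum = 45
45 mod 10 = 5

Invalid (Luhn sum mod 10 = 5)


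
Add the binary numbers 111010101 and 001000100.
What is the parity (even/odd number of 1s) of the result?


111010101 = 469
001000100 = 68
Sum = 537 = 1000011001
1s count = 4

even parity (4 ones in 1000011001)


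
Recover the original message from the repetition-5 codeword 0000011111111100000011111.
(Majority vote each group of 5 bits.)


Groups: 00000, 11111, 11110, 00000, 11111
Majority votes: 01101

01101


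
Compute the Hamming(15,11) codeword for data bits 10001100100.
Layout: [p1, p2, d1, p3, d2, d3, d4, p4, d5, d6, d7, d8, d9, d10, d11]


Parity bits: p1=1, p2=0, p3=1, p4=1

101100011100100


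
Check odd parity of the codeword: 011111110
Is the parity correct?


Number of 1s: 7

Yes, parity is correct (7 ones)


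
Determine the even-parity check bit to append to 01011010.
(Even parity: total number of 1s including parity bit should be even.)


Number of 1s in data: 4
Parity bit: 0

0


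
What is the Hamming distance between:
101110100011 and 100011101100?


XOR: 001101001111
Count of 1s: 7

7


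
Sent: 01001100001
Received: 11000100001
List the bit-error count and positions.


XOR: 10001000000

2 error(s) at position(s): 0, 4


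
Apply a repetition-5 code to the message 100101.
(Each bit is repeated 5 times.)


Each bit -> 5 copies

111110000000000111110000011111


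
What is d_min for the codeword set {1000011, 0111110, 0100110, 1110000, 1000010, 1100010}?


Comparing all pairs, minimum distance: 1
Can detect 0 errors, correct 0 errors

1


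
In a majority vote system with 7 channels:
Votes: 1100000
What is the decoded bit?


Ones: 2 out of 7
Threshold: 4

0 (2/7 voted 1)


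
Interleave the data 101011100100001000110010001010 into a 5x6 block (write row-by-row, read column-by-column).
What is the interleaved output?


Matrix:
  101011
  100100
  001000
  110010
  001010
Read columns: 110100001010101010001001110000

110100001010101010001001110000


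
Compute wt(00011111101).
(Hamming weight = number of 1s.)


Counting 1s in 00011111101

7


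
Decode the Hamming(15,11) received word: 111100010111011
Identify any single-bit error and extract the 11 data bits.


Syndrome = 0: no error detected

Data: 10000111011 (no errors)


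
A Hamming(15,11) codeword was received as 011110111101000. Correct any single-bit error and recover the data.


Syndrome = 0: no error detected

Data: 11011101000 (no errors)


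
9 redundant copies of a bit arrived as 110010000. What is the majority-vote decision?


Ones: 3 out of 9
Threshold: 5

0 (3/9 voted 1)


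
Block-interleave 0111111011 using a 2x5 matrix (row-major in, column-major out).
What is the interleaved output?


Matrix:
  01111
  11011
Read columns: 0111101111

0111101111


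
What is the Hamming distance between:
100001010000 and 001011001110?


XOR: 101010011110
Count of 1s: 7

7


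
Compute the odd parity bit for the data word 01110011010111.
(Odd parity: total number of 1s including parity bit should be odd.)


Number of 1s in data: 9
Parity bit: 0

0


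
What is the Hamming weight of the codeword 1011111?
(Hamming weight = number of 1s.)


Counting 1s in 1011111

6


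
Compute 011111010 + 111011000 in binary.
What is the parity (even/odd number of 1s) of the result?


011111010 = 250
111011000 = 472
Sum = 722 = 1011010010
1s count = 5

odd parity (5 ones in 1011010010)


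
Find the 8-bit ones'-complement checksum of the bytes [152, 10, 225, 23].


Sum = 410 mod 256 = 154
Complement = 101

101


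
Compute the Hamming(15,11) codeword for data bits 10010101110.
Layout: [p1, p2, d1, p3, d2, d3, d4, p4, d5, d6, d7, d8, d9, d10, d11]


Parity bits: p1=1, p2=0, p3=0, p4=0

101000100101110


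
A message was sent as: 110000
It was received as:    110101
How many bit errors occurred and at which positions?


XOR: 000101

2 error(s) at position(s): 3, 5


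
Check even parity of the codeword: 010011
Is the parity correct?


Number of 1s: 3

No, parity error (3 ones)


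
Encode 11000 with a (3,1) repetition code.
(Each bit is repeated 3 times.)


Each bit -> 3 copies

111111000000000


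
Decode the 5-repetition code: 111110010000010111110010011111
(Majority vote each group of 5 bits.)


Groups: 11111, 00100, 00010, 11111, 00100, 11111
Majority votes: 100101

100101


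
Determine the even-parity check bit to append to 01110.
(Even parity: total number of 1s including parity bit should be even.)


Number of 1s in data: 3
Parity bit: 1

1


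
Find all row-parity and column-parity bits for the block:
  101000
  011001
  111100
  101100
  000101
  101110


Row parities: 010100
Column parities: 001010

Row P: 010100, Col P: 001010, Corner: 0


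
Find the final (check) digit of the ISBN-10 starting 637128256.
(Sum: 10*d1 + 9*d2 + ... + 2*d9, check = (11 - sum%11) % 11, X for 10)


Weighted sum: 237
237 mod 11 = 6

Check digit: 5


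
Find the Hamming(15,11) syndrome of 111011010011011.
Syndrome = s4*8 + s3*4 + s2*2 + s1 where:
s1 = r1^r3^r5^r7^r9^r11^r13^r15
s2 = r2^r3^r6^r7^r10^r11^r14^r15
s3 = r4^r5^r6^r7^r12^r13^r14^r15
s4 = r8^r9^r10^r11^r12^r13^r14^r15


s1=1, s2=0, s3=1, s4=1

Syndrome = 13 (error at position 13)


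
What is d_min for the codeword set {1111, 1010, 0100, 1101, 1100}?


Comparing all pairs, minimum distance: 1
Can detect 0 errors, correct 0 errors

1


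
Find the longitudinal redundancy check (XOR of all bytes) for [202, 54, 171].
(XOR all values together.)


XOR chain: 202 ^ 54 ^ 171 = 87

87


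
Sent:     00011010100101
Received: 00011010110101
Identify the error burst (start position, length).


XOR: 00000000010000

Burst at position 9, length 1


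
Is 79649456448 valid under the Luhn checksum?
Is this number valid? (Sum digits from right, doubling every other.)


Luhn sum = 75
75 mod 10 = 5

Invalid (Luhn sum mod 10 = 5)


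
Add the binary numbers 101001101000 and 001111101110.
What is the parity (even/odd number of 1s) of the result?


101001101000 = 2664
001111101110 = 1006
Sum = 3670 = 111001010110
1s count = 7

odd parity (7 ones in 111001010110)


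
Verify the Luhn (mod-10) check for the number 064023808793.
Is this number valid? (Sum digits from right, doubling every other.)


Luhn sum = 54
54 mod 10 = 4

Invalid (Luhn sum mod 10 = 4)


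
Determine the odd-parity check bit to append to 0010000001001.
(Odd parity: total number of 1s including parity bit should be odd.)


Number of 1s in data: 3
Parity bit: 0

0


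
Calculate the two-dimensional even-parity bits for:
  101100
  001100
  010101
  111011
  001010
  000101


Row parities: 101100
Column parities: 000001

Row P: 101100, Col P: 000001, Corner: 1


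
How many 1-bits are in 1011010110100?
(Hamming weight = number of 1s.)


Counting 1s in 1011010110100

7


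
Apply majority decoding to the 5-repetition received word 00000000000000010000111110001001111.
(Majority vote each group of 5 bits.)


Groups: 00000, 00000, 00000, 10000, 11111, 00010, 01111
Majority votes: 0000101

0000101


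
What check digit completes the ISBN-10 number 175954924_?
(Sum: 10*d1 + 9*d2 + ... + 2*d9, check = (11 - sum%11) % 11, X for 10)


Weighted sum: 276
276 mod 11 = 1

Check digit: X


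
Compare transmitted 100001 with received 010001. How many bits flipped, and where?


XOR: 110000

2 error(s) at position(s): 0, 1


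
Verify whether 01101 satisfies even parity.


Number of 1s: 3

No, parity error (3 ones)


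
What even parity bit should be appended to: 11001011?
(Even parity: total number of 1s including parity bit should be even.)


Number of 1s in data: 5
Parity bit: 1

1


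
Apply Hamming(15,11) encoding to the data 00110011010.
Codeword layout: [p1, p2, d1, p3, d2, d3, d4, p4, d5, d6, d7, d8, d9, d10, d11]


Parity bits: p1=0, p2=0, p3=0, p4=1

000001110011010


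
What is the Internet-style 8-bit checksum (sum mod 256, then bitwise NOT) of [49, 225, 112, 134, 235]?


Sum = 755 mod 256 = 243
Complement = 12

12


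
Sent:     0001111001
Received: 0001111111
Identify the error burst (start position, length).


XOR: 0000000110

Burst at position 7, length 2


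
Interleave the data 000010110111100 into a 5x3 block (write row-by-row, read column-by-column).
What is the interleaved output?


Matrix:
  000
  010
  110
  111
  100
Read columns: 001110111000010

001110111000010


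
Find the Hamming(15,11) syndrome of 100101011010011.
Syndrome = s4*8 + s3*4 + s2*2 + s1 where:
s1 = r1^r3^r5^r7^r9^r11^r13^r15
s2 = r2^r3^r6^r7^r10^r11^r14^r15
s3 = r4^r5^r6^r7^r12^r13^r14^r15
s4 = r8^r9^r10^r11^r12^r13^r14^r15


s1=0, s2=0, s3=0, s4=1

Syndrome = 8 (error at position 8)


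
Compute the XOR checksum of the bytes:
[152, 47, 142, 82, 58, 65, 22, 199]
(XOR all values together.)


XOR chain: 152 ^ 47 ^ 142 ^ 82 ^ 58 ^ 65 ^ 22 ^ 199 = 193

193


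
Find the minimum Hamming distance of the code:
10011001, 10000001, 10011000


Comparing all pairs, minimum distance: 1
Can detect 0 errors, correct 0 errors

1


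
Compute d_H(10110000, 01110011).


XOR: 11000011
Count of 1s: 4

4


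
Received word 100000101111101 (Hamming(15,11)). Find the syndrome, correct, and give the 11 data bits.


Syndrome = 0: no error detected

Data: 00011111101 (no errors)


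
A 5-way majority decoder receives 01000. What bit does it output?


Ones: 1 out of 5
Threshold: 3

0 (1/5 voted 1)


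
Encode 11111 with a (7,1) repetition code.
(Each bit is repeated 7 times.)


Each bit -> 7 copies

11111111111111111111111111111111111


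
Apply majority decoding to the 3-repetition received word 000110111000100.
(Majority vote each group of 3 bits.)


Groups: 000, 110, 111, 000, 100
Majority votes: 01100

01100


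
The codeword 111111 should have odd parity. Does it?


Number of 1s: 6

No, parity error (6 ones)


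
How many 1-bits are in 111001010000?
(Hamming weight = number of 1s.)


Counting 1s in 111001010000

5


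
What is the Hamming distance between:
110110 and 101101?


XOR: 011011
Count of 1s: 4

4


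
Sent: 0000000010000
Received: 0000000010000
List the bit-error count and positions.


XOR: 0000000000000

0 errors (received matches sent)


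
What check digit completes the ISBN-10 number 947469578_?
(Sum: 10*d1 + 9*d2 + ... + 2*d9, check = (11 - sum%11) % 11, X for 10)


Weighted sum: 348
348 mod 11 = 7

Check digit: 4


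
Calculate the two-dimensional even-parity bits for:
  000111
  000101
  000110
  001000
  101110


Row parities: 10010
Column parities: 100010

Row P: 10010, Col P: 100010, Corner: 0


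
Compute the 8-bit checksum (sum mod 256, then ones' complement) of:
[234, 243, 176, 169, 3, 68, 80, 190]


Sum = 1163 mod 256 = 139
Complement = 116

116


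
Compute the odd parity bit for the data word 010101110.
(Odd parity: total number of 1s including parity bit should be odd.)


Number of 1s in data: 5
Parity bit: 0

0


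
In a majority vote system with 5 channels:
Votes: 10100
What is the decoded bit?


Ones: 2 out of 5
Threshold: 3

0 (2/5 voted 1)


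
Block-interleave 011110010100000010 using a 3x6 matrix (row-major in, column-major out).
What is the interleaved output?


Matrix:
  011110
  010100
  000010
Read columns: 000110100110101000

000110100110101000


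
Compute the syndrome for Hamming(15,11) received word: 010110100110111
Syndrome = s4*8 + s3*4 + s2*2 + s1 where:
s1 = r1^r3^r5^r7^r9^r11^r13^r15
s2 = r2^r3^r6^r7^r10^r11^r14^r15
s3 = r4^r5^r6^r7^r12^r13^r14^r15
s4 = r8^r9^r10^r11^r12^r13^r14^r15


s1=1, s2=0, s3=0, s4=1

Syndrome = 9 (error at position 9)


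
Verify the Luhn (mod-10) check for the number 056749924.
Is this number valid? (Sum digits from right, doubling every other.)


Luhn sum = 42
42 mod 10 = 2

Invalid (Luhn sum mod 10 = 2)


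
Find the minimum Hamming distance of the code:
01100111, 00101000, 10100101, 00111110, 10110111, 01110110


Comparing all pairs, minimum distance: 2
Can detect 1 errors, correct 0 errors

2


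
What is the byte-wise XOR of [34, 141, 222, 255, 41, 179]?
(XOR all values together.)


XOR chain: 34 ^ 141 ^ 222 ^ 255 ^ 41 ^ 179 = 20

20


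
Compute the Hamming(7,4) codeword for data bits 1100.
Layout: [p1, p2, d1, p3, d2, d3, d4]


Parity bits: p1=0, p2=1, p3=1

0111100


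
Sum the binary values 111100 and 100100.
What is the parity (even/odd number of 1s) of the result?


111100 = 60
100100 = 36
Sum = 96 = 1100000
1s count = 2

even parity (2 ones in 1100000)


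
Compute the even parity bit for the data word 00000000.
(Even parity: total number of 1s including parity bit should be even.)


Number of 1s in data: 0
Parity bit: 0

0


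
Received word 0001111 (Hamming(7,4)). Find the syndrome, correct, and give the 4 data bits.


Syndrome = 0: no error detected

Data: 0111 (no errors)


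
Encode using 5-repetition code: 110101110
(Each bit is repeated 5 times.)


Each bit -> 5 copies

111111111100000111110000011111111111111100000


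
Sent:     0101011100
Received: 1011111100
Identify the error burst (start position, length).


XOR: 1110100000

Burst at position 0, length 5


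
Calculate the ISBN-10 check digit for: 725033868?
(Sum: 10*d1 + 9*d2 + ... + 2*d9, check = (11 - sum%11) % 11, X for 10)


Weighted sum: 227
227 mod 11 = 7

Check digit: 4


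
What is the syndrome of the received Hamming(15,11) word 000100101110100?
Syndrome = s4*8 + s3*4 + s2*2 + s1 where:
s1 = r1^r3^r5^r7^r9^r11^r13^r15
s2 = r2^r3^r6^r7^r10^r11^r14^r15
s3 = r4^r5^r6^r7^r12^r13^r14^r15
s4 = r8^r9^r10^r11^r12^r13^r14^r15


s1=0, s2=1, s3=1, s4=0

Syndrome = 6 (error at position 6)


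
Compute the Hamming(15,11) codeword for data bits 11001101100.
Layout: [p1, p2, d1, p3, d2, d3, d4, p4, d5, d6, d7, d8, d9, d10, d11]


Parity bits: p1=0, p2=0, p3=1, p4=0

001110001101100


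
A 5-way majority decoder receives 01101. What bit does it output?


Ones: 3 out of 5
Threshold: 3

1 (3/5 voted 1)


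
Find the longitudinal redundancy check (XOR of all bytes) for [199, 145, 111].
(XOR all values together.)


XOR chain: 199 ^ 145 ^ 111 = 57

57


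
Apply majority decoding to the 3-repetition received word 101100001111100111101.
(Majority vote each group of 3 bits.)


Groups: 101, 100, 001, 111, 100, 111, 101
Majority votes: 1001011

1001011


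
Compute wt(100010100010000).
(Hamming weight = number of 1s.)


Counting 1s in 100010100010000

4


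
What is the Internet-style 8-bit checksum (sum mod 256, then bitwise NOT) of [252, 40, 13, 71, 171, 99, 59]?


Sum = 705 mod 256 = 193
Complement = 62

62


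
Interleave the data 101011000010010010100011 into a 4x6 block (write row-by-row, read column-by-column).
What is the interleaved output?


Matrix:
  101011
  000010
  010010
  100011
Read columns: 100100101000000011111001

100100101000000011111001


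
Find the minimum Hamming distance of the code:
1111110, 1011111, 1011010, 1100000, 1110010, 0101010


Comparing all pairs, minimum distance: 2
Can detect 1 errors, correct 0 errors

2


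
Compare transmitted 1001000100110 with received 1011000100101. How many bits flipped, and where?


XOR: 0010000000011

3 error(s) at position(s): 2, 11, 12


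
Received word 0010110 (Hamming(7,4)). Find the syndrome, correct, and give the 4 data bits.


Syndrome = 0: no error detected

Data: 1110 (no errors)


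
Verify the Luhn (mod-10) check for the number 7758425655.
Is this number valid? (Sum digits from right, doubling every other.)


Luhn sum = 44
44 mod 10 = 4

Invalid (Luhn sum mod 10 = 4)


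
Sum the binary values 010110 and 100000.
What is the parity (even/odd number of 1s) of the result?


010110 = 22
100000 = 32
Sum = 54 = 110110
1s count = 4

even parity (4 ones in 110110)


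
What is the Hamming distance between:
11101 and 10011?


XOR: 01110
Count of 1s: 3

3


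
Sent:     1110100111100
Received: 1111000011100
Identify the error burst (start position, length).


XOR: 0001100100000

Burst at position 3, length 5


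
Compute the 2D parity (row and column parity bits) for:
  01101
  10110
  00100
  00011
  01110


Row parities: 11101
Column parities: 10010

Row P: 11101, Col P: 10010, Corner: 0


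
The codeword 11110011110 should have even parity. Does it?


Number of 1s: 8

Yes, parity is correct (8 ones)


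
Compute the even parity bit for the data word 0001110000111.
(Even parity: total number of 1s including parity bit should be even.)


Number of 1s in data: 6
Parity bit: 0

0


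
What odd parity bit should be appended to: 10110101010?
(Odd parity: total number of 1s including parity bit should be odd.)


Number of 1s in data: 6
Parity bit: 1

1
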